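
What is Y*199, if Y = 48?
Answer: 9552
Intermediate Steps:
Y*199 = 48*199 = 9552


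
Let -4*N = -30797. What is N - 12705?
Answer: -20023/4 ≈ -5005.8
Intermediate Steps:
N = 30797/4 (N = -¼*(-30797) = 30797/4 ≈ 7699.3)
N - 12705 = 30797/4 - 12705 = -20023/4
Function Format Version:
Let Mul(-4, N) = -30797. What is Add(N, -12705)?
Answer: Rational(-20023, 4) ≈ -5005.8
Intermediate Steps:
N = Rational(30797, 4) (N = Mul(Rational(-1, 4), -30797) = Rational(30797, 4) ≈ 7699.3)
Add(N, -12705) = Add(Rational(30797, 4), -12705) = Rational(-20023, 4)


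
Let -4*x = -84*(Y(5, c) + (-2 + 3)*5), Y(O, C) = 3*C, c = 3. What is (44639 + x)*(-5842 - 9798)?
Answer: -702752120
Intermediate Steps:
x = 294 (x = -(-21)*(3*3 + (-2 + 3)*5) = -(-21)*(9 + 1*5) = -(-21)*(9 + 5) = -(-21)*14 = -¼*(-1176) = 294)
(44639 + x)*(-5842 - 9798) = (44639 + 294)*(-5842 - 9798) = 44933*(-15640) = -702752120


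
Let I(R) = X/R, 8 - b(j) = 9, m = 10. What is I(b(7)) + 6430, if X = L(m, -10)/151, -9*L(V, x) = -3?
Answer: 2912789/453 ≈ 6430.0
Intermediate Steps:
b(j) = -1 (b(j) = 8 - 1*9 = 8 - 9 = -1)
L(V, x) = 1/3 (L(V, x) = -1/9*(-3) = 1/3)
X = 1/453 (X = (1/3)/151 = (1/3)*(1/151) = 1/453 ≈ 0.0022075)
I(R) = 1/(453*R)
I(b(7)) + 6430 = (1/453)/(-1) + 6430 = (1/453)*(-1) + 6430 = -1/453 + 6430 = 2912789/453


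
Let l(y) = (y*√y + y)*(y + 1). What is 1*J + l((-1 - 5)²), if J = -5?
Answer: 9319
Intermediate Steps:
l(y) = (1 + y)*(y + y^(3/2)) (l(y) = (y^(3/2) + y)*(1 + y) = (y + y^(3/2))*(1 + y) = (1 + y)*(y + y^(3/2)))
1*J + l((-1 - 5)²) = 1*(-5) + ((-1 - 5)² + ((-1 - 5)²)² + ((-1 - 5)²)^(3/2) + ((-1 - 5)²)^(5/2)) = -5 + ((-6)² + ((-6)²)² + ((-6)²)^(3/2) + ((-6)²)^(5/2)) = -5 + (36 + 36² + 36^(3/2) + 36^(5/2)) = -5 + (36 + 1296 + 216 + 7776) = -5 + 9324 = 9319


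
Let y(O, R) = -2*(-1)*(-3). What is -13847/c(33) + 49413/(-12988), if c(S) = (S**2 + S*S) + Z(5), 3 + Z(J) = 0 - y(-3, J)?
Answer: -287614589/28326828 ≈ -10.153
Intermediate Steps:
y(O, R) = -6 (y(O, R) = 2*(-3) = -6)
Z(J) = 3 (Z(J) = -3 + (0 - 1*(-6)) = -3 + (0 + 6) = -3 + 6 = 3)
c(S) = 3 + 2*S**2 (c(S) = (S**2 + S*S) + 3 = (S**2 + S**2) + 3 = 2*S**2 + 3 = 3 + 2*S**2)
-13847/c(33) + 49413/(-12988) = -13847/(3 + 2*33**2) + 49413/(-12988) = -13847/(3 + 2*1089) + 49413*(-1/12988) = -13847/(3 + 2178) - 49413/12988 = -13847/2181 - 49413/12988 = -287614589/28326828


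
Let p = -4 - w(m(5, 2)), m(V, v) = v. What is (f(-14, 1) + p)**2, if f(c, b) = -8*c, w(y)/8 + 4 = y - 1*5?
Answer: 26896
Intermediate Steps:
w(y) = -72 + 8*y (w(y) = -32 + 8*(y - 1*5) = -32 + 8*(y - 5) = -32 + 8*(-5 + y) = -32 + (-40 + 8*y) = -72 + 8*y)
p = 52 (p = -4 - (-72 + 8*2) = -4 - (-72 + 16) = -4 - 1*(-56) = -4 + 56 = 52)
(f(-14, 1) + p)**2 = (-8*(-14) + 52)**2 = (112 + 52)**2 = 164**2 = 26896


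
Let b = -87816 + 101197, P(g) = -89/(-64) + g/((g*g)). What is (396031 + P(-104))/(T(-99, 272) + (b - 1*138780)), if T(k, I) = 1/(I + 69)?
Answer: -112359138881/35577200256 ≈ -3.1582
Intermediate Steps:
P(g) = 89/64 + 1/g (P(g) = -89*(-1/64) + g/(g**2) = 89/64 + g/g**2 = 89/64 + 1/g)
b = 13381
T(k, I) = 1/(69 + I)
(396031 + P(-104))/(T(-99, 272) + (b - 1*138780)) = (396031 + (89/64 + 1/(-104)))/(1/(69 + 272) + (13381 - 1*138780)) = (396031 + (89/64 - 1/104))/(1/341 + (13381 - 138780)) = (396031 + 1149/832)/(1/341 - 125399) = 329498941/(832*(-42761058/341)) = (329498941/832)*(-341/42761058) = -112359138881/35577200256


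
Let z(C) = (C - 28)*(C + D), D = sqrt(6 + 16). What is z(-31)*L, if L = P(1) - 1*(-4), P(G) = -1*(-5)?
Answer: 16461 - 531*sqrt(22) ≈ 13970.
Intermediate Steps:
P(G) = 5
D = sqrt(22) ≈ 4.6904
z(C) = (-28 + C)*(C + sqrt(22)) (z(C) = (C - 28)*(C + sqrt(22)) = (-28 + C)*(C + sqrt(22)))
L = 9 (L = 5 - 1*(-4) = 5 + 4 = 9)
z(-31)*L = ((-31)**2 - 28*(-31) - 28*sqrt(22) - 31*sqrt(22))*9 = (961 + 868 - 28*sqrt(22) - 31*sqrt(22))*9 = (1829 - 59*sqrt(22))*9 = 16461 - 531*sqrt(22)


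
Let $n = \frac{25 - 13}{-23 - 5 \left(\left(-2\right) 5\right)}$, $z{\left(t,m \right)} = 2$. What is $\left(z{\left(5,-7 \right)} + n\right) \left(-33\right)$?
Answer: $- \frac{242}{3} \approx -80.667$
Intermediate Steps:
$n = \frac{4}{9}$ ($n = \frac{12}{-23 - -50} = \frac{12}{-23 + 50} = \frac{12}{27} = 12 \cdot \frac{1}{27} = \frac{4}{9} \approx 0.44444$)
$\left(z{\left(5,-7 \right)} + n\right) \left(-33\right) = \left(2 + \frac{4}{9}\right) \left(-33\right) = \frac{22}{9} \left(-33\right) = - \frac{242}{3}$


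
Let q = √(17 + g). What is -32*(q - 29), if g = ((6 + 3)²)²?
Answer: 928 - 32*√6578 ≈ -1667.4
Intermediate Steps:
g = 6561 (g = (9²)² = 81² = 6561)
q = √6578 (q = √(17 + 6561) = √6578 ≈ 81.105)
-32*(q - 29) = -32*(√6578 - 29) = -32*(-29 + √6578) = 928 - 32*√6578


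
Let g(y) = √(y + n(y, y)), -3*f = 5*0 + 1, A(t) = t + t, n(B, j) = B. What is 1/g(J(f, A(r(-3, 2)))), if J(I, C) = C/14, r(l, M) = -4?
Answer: -I*√14/4 ≈ -0.93541*I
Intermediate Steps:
A(t) = 2*t
f = -⅓ (f = -(5*0 + 1)/3 = -(0 + 1)/3 = -⅓*1 = -⅓ ≈ -0.33333)
J(I, C) = C/14 (J(I, C) = C*(1/14) = C/14)
g(y) = √2*√y (g(y) = √(y + y) = √(2*y) = √2*√y)
1/g(J(f, A(r(-3, 2)))) = 1/(√2*√((2*(-4))/14)) = 1/(√2*√((1/14)*(-8))) = 1/(√2*√(-4/7)) = 1/(√2*(2*I*√7/7)) = 1/(2*I*√14/7) = -I*√14/4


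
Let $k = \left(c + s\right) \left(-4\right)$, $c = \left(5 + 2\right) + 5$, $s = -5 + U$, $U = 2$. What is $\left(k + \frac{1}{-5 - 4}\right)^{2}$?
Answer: $\frac{105625}{81} \approx 1304.0$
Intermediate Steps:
$s = -3$ ($s = -5 + 2 = -3$)
$c = 12$ ($c = 7 + 5 = 12$)
$k = -36$ ($k = \left(12 - 3\right) \left(-4\right) = 9 \left(-4\right) = -36$)
$\left(k + \frac{1}{-5 - 4}\right)^{2} = \left(-36 + \frac{1}{-5 - 4}\right)^{2} = \left(-36 + \frac{1}{-9}\right)^{2} = \left(-36 - \frac{1}{9}\right)^{2} = \left(- \frac{325}{9}\right)^{2} = \frac{105625}{81}$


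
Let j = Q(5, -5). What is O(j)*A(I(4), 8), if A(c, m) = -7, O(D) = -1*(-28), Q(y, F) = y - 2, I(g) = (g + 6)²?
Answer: -196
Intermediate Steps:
I(g) = (6 + g)²
Q(y, F) = -2 + y
j = 3 (j = -2 + 5 = 3)
O(D) = 28
O(j)*A(I(4), 8) = 28*(-7) = -196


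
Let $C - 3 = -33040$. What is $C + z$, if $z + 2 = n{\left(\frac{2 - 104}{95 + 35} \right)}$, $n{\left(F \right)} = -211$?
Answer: $-33250$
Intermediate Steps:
$C = -33037$ ($C = 3 - 33040 = -33037$)
$z = -213$ ($z = -2 - 211 = -213$)
$C + z = -33037 - 213 = -33250$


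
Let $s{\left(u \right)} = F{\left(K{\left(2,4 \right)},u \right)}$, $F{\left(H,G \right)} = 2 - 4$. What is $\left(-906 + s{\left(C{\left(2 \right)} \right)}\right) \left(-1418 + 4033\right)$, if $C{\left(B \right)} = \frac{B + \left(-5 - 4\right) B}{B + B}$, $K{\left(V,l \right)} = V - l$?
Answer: $-2374420$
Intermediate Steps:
$C{\left(B \right)} = -4$ ($C{\left(B \right)} = \frac{B - 9 B}{2 B} = - 8 B \frac{1}{2 B} = -4$)
$F{\left(H,G \right)} = -2$
$s{\left(u \right)} = -2$
$\left(-906 + s{\left(C{\left(2 \right)} \right)}\right) \left(-1418 + 4033\right) = \left(-906 - 2\right) \left(-1418 + 4033\right) = \left(-908\right) 2615 = -2374420$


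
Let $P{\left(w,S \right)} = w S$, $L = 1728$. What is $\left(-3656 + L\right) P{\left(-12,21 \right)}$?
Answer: $485856$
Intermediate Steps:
$P{\left(w,S \right)} = S w$
$\left(-3656 + L\right) P{\left(-12,21 \right)} = \left(-3656 + 1728\right) 21 \left(-12\right) = \left(-1928\right) \left(-252\right) = 485856$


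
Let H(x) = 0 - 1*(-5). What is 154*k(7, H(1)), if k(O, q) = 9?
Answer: 1386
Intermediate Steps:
H(x) = 5 (H(x) = 0 + 5 = 5)
154*k(7, H(1)) = 154*9 = 1386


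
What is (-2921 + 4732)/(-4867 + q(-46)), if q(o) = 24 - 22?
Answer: -1811/4865 ≈ -0.37225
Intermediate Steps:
q(o) = 2
(-2921 + 4732)/(-4867 + q(-46)) = (-2921 + 4732)/(-4867 + 2) = 1811/(-4865) = 1811*(-1/4865) = -1811/4865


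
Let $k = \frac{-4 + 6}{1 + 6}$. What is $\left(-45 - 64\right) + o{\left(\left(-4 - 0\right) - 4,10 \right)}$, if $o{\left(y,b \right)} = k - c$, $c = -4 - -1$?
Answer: $- \frac{740}{7} \approx -105.71$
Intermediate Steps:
$c = -3$ ($c = -4 + 1 = -3$)
$k = \frac{2}{7} \approx 0.28571$
$o{\left(y,b \right)} = \frac{23}{7}$ ($o{\left(y,b \right)} = \frac{2}{7} - -3 = \frac{2}{7} + 3 = \frac{23}{7}$)
$\left(-45 - 64\right) + o{\left(\left(-4 - 0\right) - 4,10 \right)} = \left(-45 - 64\right) + \frac{23}{7} = -109 + \frac{23}{7} = - \frac{740}{7}$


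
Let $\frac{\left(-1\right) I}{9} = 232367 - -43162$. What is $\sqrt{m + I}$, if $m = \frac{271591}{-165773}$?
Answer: $\frac{2 i \sqrt{17036395552513853}}{165773} \approx 1574.7 i$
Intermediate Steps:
$m = - \frac{271591}{165773}$ ($m = 271591 \left(- \frac{1}{165773}\right) = - \frac{271591}{165773} \approx -1.6383$)
$I = -2479761$ ($I = - 9 \left(232367 - -43162\right) = - 9 \left(232367 + 43162\right) = \left(-9\right) 275529 = -2479761$)
$\sqrt{m + I} = \sqrt{- \frac{271591}{165773} - 2479761} = \sqrt{- \frac{411077691844}{165773}} = \frac{2 i \sqrt{17036395552513853}}{165773}$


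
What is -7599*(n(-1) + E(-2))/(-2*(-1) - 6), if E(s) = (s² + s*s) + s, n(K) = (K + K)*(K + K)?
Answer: 37995/2 ≈ 18998.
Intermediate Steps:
n(K) = 4*K² (n(K) = (2*K)*(2*K) = 4*K²)
E(s) = s + 2*s² (E(s) = (s² + s²) + s = 2*s² + s = s + 2*s²)
-7599*(n(-1) + E(-2))/(-2*(-1) - 6) = -7599*(4*(-1)² - 2*(1 + 2*(-2)))/(-2*(-1) - 6) = -7599*(4*1 - 2*(1 - 4))/(2 - 6) = -7599*(4 - 2*(-3))/(-4) = -7599*(4 + 6)*(-1)/4 = -75990*(-1)/4 = -7599*(-5/2) = 37995/2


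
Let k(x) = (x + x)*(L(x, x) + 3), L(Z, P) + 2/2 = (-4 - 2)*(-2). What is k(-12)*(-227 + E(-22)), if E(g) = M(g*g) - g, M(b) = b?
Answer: -93744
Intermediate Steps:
L(Z, P) = 11 (L(Z, P) = -1 + (-4 - 2)*(-2) = -1 - 6*(-2) = -1 + 12 = 11)
k(x) = 28*x (k(x) = (x + x)*(11 + 3) = (2*x)*14 = 28*x)
E(g) = g**2 - g (E(g) = g*g - g = g**2 - g)
k(-12)*(-227 + E(-22)) = (28*(-12))*(-227 - 22*(-1 - 22)) = -336*(-227 - 22*(-23)) = -336*(-227 + 506) = -336*279 = -93744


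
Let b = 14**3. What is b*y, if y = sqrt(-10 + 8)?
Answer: 2744*I*sqrt(2) ≈ 3880.6*I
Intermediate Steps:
b = 2744
y = I*sqrt(2) (y = sqrt(-2) = I*sqrt(2) ≈ 1.4142*I)
b*y = 2744*(I*sqrt(2)) = 2744*I*sqrt(2)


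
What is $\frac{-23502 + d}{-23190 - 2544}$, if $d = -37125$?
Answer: $\frac{20209}{8578} \approx 2.3559$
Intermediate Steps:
$\frac{-23502 + d}{-23190 - 2544} = \frac{-23502 - 37125}{-23190 - 2544} = - \frac{60627}{-25734} = \left(-60627\right) \left(- \frac{1}{25734}\right) = \frac{20209}{8578}$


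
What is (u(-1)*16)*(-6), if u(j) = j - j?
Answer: 0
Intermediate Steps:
u(j) = 0
(u(-1)*16)*(-6) = (0*16)*(-6) = 0*(-6) = 0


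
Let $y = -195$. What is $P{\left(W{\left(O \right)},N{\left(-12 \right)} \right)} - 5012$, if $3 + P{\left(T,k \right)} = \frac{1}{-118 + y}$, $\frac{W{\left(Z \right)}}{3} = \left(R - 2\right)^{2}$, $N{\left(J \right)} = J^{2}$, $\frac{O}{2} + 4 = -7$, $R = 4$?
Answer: $- \frac{1569696}{313} \approx -5015.0$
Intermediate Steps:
$O = -22$ ($O = -8 + 2 \left(-7\right) = -8 - 14 = -22$)
$W{\left(Z \right)} = 12$ ($W{\left(Z \right)} = 3 \left(4 - 2\right)^{2} = 3 \cdot 2^{2} = 3 \cdot 4 = 12$)
$P{\left(T,k \right)} = - \frac{940}{313}$ ($P{\left(T,k \right)} = -3 + \frac{1}{-118 - 195} = -3 + \frac{1}{-313} = -3 - \frac{1}{313} = - \frac{940}{313}$)
$P{\left(W{\left(O \right)},N{\left(-12 \right)} \right)} - 5012 = - \frac{940}{313} - 5012 = - \frac{1569696}{313}$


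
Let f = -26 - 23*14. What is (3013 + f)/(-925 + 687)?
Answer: -2665/238 ≈ -11.197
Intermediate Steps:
f = -348 (f = -26 - 322 = -348)
(3013 + f)/(-925 + 687) = (3013 - 348)/(-925 + 687) = 2665/(-238) = 2665*(-1/238) = -2665/238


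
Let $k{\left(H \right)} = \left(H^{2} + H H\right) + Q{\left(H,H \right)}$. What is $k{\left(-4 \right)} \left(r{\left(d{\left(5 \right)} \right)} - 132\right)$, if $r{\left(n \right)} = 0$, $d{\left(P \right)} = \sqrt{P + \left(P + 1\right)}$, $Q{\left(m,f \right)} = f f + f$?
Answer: $-5808$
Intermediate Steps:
$Q{\left(m,f \right)} = f + f^{2}$ ($Q{\left(m,f \right)} = f^{2} + f = f + f^{2}$)
$d{\left(P \right)} = \sqrt{1 + 2 P}$ ($d{\left(P \right)} = \sqrt{P + \left(1 + P\right)} = \sqrt{1 + 2 P}$)
$k{\left(H \right)} = 2 H^{2} + H \left(1 + H\right)$ ($k{\left(H \right)} = \left(H^{2} + H H\right) + H \left(1 + H\right) = \left(H^{2} + H^{2}\right) + H \left(1 + H\right) = 2 H^{2} + H \left(1 + H\right)$)
$k{\left(-4 \right)} \left(r{\left(d{\left(5 \right)} \right)} - 132\right) = - 4 \left(1 + 3 \left(-4\right)\right) \left(0 - 132\right) = - 4 \left(1 - 12\right) \left(-132\right) = \left(-4\right) \left(-11\right) \left(-132\right) = 44 \left(-132\right) = -5808$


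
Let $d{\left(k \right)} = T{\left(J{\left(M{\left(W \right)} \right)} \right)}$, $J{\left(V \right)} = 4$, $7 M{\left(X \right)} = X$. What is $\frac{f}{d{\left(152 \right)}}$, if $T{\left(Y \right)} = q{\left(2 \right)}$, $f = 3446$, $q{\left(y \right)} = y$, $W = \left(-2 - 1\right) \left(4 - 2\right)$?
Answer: $1723$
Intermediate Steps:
$W = -6$ ($W = \left(-3\right) 2 = -6$)
$M{\left(X \right)} = \frac{X}{7}$
$T{\left(Y \right)} = 2$
$d{\left(k \right)} = 2$
$\frac{f}{d{\left(152 \right)}} = \frac{3446}{2} = 3446 \cdot \frac{1}{2} = 1723$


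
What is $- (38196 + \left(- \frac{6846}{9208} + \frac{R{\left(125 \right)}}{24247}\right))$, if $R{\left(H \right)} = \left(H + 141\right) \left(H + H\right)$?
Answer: $- \frac{4264164417367}{111633188} \approx -38198.0$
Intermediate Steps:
$R{\left(H \right)} = 2 H \left(141 + H\right)$ ($R{\left(H \right)} = \left(141 + H\right) 2 H = 2 H \left(141 + H\right)$)
$- (38196 + \left(- \frac{6846}{9208} + \frac{R{\left(125 \right)}}{24247}\right)) = - (38196 - \left(\frac{3423}{4604} - \frac{2 \cdot 125 \left(141 + 125\right)}{24247}\right)) = - (38196 - \left(\frac{3423}{4604} - 2 \cdot 125 \cdot 266 \cdot \frac{1}{24247}\right)) = - (38196 + \left(- \frac{3423}{4604} + 66500 \cdot \frac{1}{24247}\right)) = - (38196 + \left(- \frac{3423}{4604} + \frac{66500}{24247}\right)) = - (38196 + \frac{223168519}{111633188}) = \left(-1\right) \frac{4264164417367}{111633188} = - \frac{4264164417367}{111633188}$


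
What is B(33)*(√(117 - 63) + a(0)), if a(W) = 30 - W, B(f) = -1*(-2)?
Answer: 60 + 6*√6 ≈ 74.697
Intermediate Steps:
B(f) = 2
B(33)*(√(117 - 63) + a(0)) = 2*(√(117 - 63) + (30 - 1*0)) = 2*(√54 + (30 + 0)) = 2*(3*√6 + 30) = 2*(30 + 3*√6) = 60 + 6*√6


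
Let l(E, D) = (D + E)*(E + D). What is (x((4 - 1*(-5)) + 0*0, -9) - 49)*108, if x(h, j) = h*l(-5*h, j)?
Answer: 2829060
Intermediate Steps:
l(E, D) = (D + E)² (l(E, D) = (D + E)*(D + E) = (D + E)²)
x(h, j) = h*(j - 5*h)²
(x((4 - 1*(-5)) + 0*0, -9) - 49)*108 = (((4 - 1*(-5)) + 0*0)*(-1*(-9) + 5*((4 - 1*(-5)) + 0*0))² - 49)*108 = (((4 + 5) + 0)*(9 + 5*((4 + 5) + 0))² - 49)*108 = ((9 + 0)*(9 + 5*(9 + 0))² - 49)*108 = (9*(9 + 5*9)² - 49)*108 = (9*(9 + 45)² - 49)*108 = (9*54² - 49)*108 = (9*2916 - 49)*108 = (26244 - 49)*108 = 26195*108 = 2829060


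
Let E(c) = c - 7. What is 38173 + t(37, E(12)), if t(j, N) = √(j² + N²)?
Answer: 38173 + √1394 ≈ 38210.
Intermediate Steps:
E(c) = -7 + c
t(j, N) = √(N² + j²)
38173 + t(37, E(12)) = 38173 + √((-7 + 12)² + 37²) = 38173 + √(5² + 1369) = 38173 + √(25 + 1369) = 38173 + √1394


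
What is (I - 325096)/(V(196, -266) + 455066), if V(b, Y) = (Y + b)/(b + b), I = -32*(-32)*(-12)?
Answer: -9446752/12741843 ≈ -0.74140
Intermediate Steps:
I = -12288 (I = 1024*(-12) = -12288)
V(b, Y) = (Y + b)/(2*b) (V(b, Y) = (Y + b)/((2*b)) = (Y + b)*(1/(2*b)) = (Y + b)/(2*b))
(I - 325096)/(V(196, -266) + 455066) = (-12288 - 325096)/((½)*(-266 + 196)/196 + 455066) = -337384/((½)*(1/196)*(-70) + 455066) = -337384/(-5/28 + 455066) = -337384/12741843/28 = -337384*28/12741843 = -9446752/12741843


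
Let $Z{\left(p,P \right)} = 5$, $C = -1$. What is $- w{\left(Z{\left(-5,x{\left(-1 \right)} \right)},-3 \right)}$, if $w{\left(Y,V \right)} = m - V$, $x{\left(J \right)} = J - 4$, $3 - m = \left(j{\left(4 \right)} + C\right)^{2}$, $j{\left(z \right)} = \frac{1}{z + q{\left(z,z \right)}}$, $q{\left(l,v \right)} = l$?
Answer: $- \frac{335}{64} \approx -5.2344$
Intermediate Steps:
$j{\left(z \right)} = \frac{1}{2 z}$ ($j{\left(z \right)} = \frac{1}{z + z} = \frac{1}{2 z}$)
$m = \frac{143}{64}$ ($m = 3 - \left(\frac{1}{2 \cdot 4} - 1\right)^{2} = 3 - \left(\frac{1}{2} \cdot \frac{1}{4} - 1\right)^{2} = 3 - \left(\frac{1}{8} - 1\right)^{2} = 3 - \left(- \frac{7}{8}\right)^{2} = 3 - \frac{49}{64} = \frac{143}{64} \approx 2.2344$)
$x{\left(J \right)} = -4 + J$
$w{\left(Y,V \right)} = \frac{143}{64} - V$
$- w{\left(Z{\left(-5,x{\left(-1 \right)} \right)},-3 \right)} = - (\frac{143}{64} - -3) = - (\frac{143}{64} + 3) = \left(-1\right) \frac{335}{64} = - \frac{335}{64}$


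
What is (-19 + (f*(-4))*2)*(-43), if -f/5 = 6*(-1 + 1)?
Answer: 817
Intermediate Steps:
f = 0 (f = -30*(-1 + 1) = -30*0 = -5*0 = 0)
(-19 + (f*(-4))*2)*(-43) = (-19 + (0*(-4))*2)*(-43) = (-19 + 0*2)*(-43) = (-19 + 0)*(-43) = -19*(-43) = 817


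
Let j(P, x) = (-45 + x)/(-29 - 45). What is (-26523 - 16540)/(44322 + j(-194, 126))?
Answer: -3186662/3279747 ≈ -0.97162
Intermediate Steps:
j(P, x) = 45/74 - x/74 (j(P, x) = (-45 + x)/(-74) = (-45 + x)*(-1/74) = 45/74 - x/74)
(-26523 - 16540)/(44322 + j(-194, 126)) = (-26523 - 16540)/(44322 + (45/74 - 1/74*126)) = -43063/(44322 + (45/74 - 63/37)) = -43063/(44322 - 81/74) = -43063/3279747/74 = -43063*74/3279747 = -3186662/3279747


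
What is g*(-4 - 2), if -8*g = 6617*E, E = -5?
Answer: -99255/4 ≈ -24814.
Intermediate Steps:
g = 33085/8 (g = -6617*(-5)/8 = -⅛*(-33085) = 33085/8 ≈ 4135.6)
g*(-4 - 2) = 33085*(-4 - 2)/8 = (33085/8)*(-6) = -99255/4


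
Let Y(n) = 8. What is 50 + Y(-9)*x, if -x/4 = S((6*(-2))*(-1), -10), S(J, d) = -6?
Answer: 242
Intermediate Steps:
x = 24 (x = -4*(-6) = 24)
50 + Y(-9)*x = 50 + 8*24 = 50 + 192 = 242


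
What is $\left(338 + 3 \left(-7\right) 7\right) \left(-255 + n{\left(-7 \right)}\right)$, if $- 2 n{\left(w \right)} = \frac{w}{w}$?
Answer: $- \frac{97601}{2} \approx -48801.0$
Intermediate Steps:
$n{\left(w \right)} = - \frac{1}{2}$ ($n{\left(w \right)} = - \frac{w \frac{1}{w}}{2} = \left(- \frac{1}{2}\right) 1 = - \frac{1}{2}$)
$\left(338 + 3 \left(-7\right) 7\right) \left(-255 + n{\left(-7 \right)}\right) = \left(338 + 3 \left(-7\right) 7\right) \left(-255 - \frac{1}{2}\right) = \left(338 - 147\right) \left(- \frac{511}{2}\right) = 191 \left(- \frac{511}{2}\right) = - \frac{97601}{2}$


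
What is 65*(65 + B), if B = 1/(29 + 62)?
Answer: 29580/7 ≈ 4225.7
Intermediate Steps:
B = 1/91 ≈ 0.010989
65*(65 + B) = 65*(65 + 1/91) = 65*(5916/91) = 29580/7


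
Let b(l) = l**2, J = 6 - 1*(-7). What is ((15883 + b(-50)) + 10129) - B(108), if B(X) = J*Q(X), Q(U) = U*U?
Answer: -123120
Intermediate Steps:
Q(U) = U**2
J = 13 (J = 6 + 7 = 13)
B(X) = 13*X**2
((15883 + b(-50)) + 10129) - B(108) = ((15883 + (-50)**2) + 10129) - 13*108**2 = ((15883 + 2500) + 10129) - 13*11664 = (18383 + 10129) - 1*151632 = 28512 - 151632 = -123120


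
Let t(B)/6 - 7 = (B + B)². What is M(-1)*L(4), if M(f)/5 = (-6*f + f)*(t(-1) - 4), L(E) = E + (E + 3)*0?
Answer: 6200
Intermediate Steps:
L(E) = E (L(E) = E + (3 + E)*0 = E + 0 = E)
t(B) = 42 + 24*B² (t(B) = 42 + 6*(B + B)² = 42 + 6*(2*B)² = 42 + 6*(4*B²) = 42 + 24*B²)
M(f) = -1550*f (M(f) = 5*((-6*f + f)*((42 + 24*(-1)²) - 4)) = 5*((-5*f)*((42 + 24*1) - 4)) = 5*((-5*f)*((42 + 24) - 4)) = 5*((-5*f)*(66 - 4)) = 5*(-5*f*62) = 5*(-310*f) = -1550*f)
M(-1)*L(4) = -1550*(-1)*4 = 1550*4 = 6200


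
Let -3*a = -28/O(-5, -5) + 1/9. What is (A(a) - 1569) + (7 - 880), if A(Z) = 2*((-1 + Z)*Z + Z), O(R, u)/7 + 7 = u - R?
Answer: -87226984/35721 ≈ -2441.9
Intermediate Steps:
O(R, u) = -49 - 7*R + 7*u (O(R, u) = -49 + 7*(u - R) = -49 + (-7*R + 7*u) = -49 - 7*R + 7*u)
a = -43/189 (a = -(-28/(-49 - 7*(-5) + 7*(-5)) + 1/9)/3 = -(-28/(-49 + 35 - 35) + 1*(⅑))/3 = -(-28/(-49) + ⅑)/3 = -(-28*(-1/49) + ⅑)/3 = -(4/7 + ⅑)/3 = -⅓*43/63 = -43/189 ≈ -0.22751)
A(Z) = 2*Z + 2*Z*(-1 + Z) (A(Z) = 2*(Z*(-1 + Z) + Z) = 2*(Z + Z*(-1 + Z)) = 2*Z + 2*Z*(-1 + Z))
(A(a) - 1569) + (7 - 880) = (2*(-43/189)² - 1569) + (7 - 880) = (2*(1849/35721) - 1569) - 873 = (3698/35721 - 1569) - 873 = -56042551/35721 - 873 = -87226984/35721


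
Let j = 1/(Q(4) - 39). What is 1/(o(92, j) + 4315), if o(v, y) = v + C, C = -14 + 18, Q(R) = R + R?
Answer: 1/4411 ≈ 0.00022671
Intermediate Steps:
Q(R) = 2*R
C = 4
j = -1/31 (j = 1/(2*4 - 39) = 1/(8 - 39) = 1/(-31) = -1/31 ≈ -0.032258)
o(v, y) = 4 + v (o(v, y) = v + 4 = 4 + v)
1/(o(92, j) + 4315) = 1/((4 + 92) + 4315) = 1/(96 + 4315) = 1/4411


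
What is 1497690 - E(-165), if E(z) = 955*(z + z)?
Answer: 1812840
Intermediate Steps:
E(z) = 1910*z (E(z) = 955*(2*z) = 1910*z)
1497690 - E(-165) = 1497690 - 1910*(-165) = 1497690 - 1*(-315150) = 1497690 + 315150 = 1812840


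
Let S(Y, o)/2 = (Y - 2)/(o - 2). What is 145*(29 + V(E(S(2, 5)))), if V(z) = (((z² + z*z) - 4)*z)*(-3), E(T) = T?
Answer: 4205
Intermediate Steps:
S(Y, o) = 2*(-2 + Y)/(-2 + o) (S(Y, o) = 2*((Y - 2)/(o - 2)) = 2*((-2 + Y)/(-2 + o)) = 2*(-2 + Y)/(-2 + o))
V(z) = -3*z*(-4 + 2*z²) (V(z) = (((z² + z²) - 4)*z)*(-3) = ((2*z² - 4)*z)*(-3) = ((-4 + 2*z²)*z)*(-3) = (z*(-4 + 2*z²))*(-3) = -3*z*(-4 + 2*z²))
145*(29 + V(E(S(2, 5)))) = 145*(29 + 6*(2*(-2 + 2)/(-2 + 5))*(2 - (2*(-2 + 2)/(-2 + 5))²)) = 145*(29 + 6*(2*0/3)*(2 - (2*0/3)²)) = 145*(29 + 6*(2*(⅓)*0)*(2 - (2*(⅓)*0)²)) = 145*(29 + 6*0*(2 - 1*0²)) = 145*(29 + 6*0*(2 - 1*0)) = 145*(29 + 6*0*(2 + 0)) = 145*(29 + 6*0*2) = 145*(29 + 0) = 145*29 = 4205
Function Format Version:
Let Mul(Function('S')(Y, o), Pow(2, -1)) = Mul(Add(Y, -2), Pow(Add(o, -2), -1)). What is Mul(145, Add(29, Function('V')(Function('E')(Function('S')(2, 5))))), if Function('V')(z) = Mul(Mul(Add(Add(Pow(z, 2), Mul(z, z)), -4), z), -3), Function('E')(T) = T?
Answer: 4205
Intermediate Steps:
Function('S')(Y, o) = Mul(2, Pow(Add(-2, o), -1), Add(-2, Y)) (Function('S')(Y, o) = Mul(2, Mul(Add(Y, -2), Pow(Add(o, -2), -1))) = Mul(2, Mul(Add(-2, Y), Pow(Add(-2, o), -1))) = Mul(2, Mul(Pow(Add(-2, o), -1), Add(-2, Y))) = Mul(2, Pow(Add(-2, o), -1), Add(-2, Y)))
Function('V')(z) = Mul(-3, z, Add(-4, Mul(2, Pow(z, 2)))) (Function('V')(z) = Mul(Mul(Add(Add(Pow(z, 2), Pow(z, 2)), -4), z), -3) = Mul(Mul(Add(Mul(2, Pow(z, 2)), -4), z), -3) = Mul(Mul(Add(-4, Mul(2, Pow(z, 2))), z), -3) = Mul(Mul(z, Add(-4, Mul(2, Pow(z, 2)))), -3) = Mul(-3, z, Add(-4, Mul(2, Pow(z, 2)))))
Mul(145, Add(29, Function('V')(Function('E')(Function('S')(2, 5))))) = Mul(145, Add(29, Mul(6, Mul(2, Pow(Add(-2, 5), -1), Add(-2, 2)), Add(2, Mul(-1, Pow(Mul(2, Pow(Add(-2, 5), -1), Add(-2, 2)), 2)))))) = Mul(145, Add(29, Mul(6, Mul(2, Pow(3, -1), 0), Add(2, Mul(-1, Pow(Mul(2, Pow(3, -1), 0), 2)))))) = Mul(145, Add(29, Mul(6, Mul(2, Rational(1, 3), 0), Add(2, Mul(-1, Pow(Mul(2, Rational(1, 3), 0), 2)))))) = Mul(145, Add(29, Mul(6, 0, Add(2, Mul(-1, Pow(0, 2)))))) = Mul(145, Add(29, Mul(6, 0, Add(2, Mul(-1, 0))))) = Mul(145, Add(29, Mul(6, 0, Add(2, 0)))) = Mul(145, Add(29, Mul(6, 0, 2))) = Mul(145, Add(29, 0)) = Mul(145, 29) = 4205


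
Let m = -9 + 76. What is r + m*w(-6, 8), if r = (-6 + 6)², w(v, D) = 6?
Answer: 402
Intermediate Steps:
r = 0 (r = 0² = 0)
m = 67
r + m*w(-6, 8) = 0 + 67*6 = 0 + 402 = 402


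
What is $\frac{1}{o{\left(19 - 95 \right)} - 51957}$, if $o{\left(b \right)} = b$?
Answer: $- \frac{1}{52033} \approx -1.9219 \cdot 10^{-5}$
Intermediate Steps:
$\frac{1}{o{\left(19 - 95 \right)} - 51957} = \frac{1}{\left(19 - 95\right) - 51957} = \frac{1}{-76 - 51957} = \frac{1}{-52033} = - \frac{1}{52033}$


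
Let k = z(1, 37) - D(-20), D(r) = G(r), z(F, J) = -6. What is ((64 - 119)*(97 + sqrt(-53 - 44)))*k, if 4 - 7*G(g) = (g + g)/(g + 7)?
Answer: 2976930/91 + 30690*I*sqrt(97)/91 ≈ 32714.0 + 3321.6*I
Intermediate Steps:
G(g) = 4/7 - 2*g/(7*(7 + g)) (G(g) = 4/7 - (g + g)/(7*(g + 7)) = 4/7 - 2*g/(7*(7 + g)))
D(r) = 2*(14 + r)/(7*(7 + r))
k = -558/91 (k = -6 - 2*(14 - 20)/(7*(7 - 20)) = -6 - 2*(-6)/(7*(-13)) = -6 - 2*(-1)*(-6)/(7*13) = -6 - 1*12/91 = -6 - 12/91 = -558/91 ≈ -6.1319)
((64 - 119)*(97 + sqrt(-53 - 44)))*k = ((64 - 119)*(97 + sqrt(-53 - 44)))*(-558/91) = -55*(97 + sqrt(-97))*(-558/91) = -55*(97 + I*sqrt(97))*(-558/91) = (-5335 - 55*I*sqrt(97))*(-558/91) = 2976930/91 + 30690*I*sqrt(97)/91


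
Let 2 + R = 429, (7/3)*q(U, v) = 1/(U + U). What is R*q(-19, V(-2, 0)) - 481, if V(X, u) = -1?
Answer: -18461/38 ≈ -485.82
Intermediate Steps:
q(U, v) = 3/(14*U) (q(U, v) = 3/(7*(U + U)) = 3/(7*((2*U))) = 3*(1/(2*U))/7 = 3/(14*U))
R = 427 (R = -2 + 429 = 427)
R*q(-19, V(-2, 0)) - 481 = 427*((3/14)/(-19)) - 481 = 427*((3/14)*(-1/19)) - 481 = 427*(-3/266) - 481 = -183/38 - 481 = -18461/38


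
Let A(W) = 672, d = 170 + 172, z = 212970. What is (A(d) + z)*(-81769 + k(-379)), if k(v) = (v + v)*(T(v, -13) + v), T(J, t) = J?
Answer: 105281709390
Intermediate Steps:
d = 342
k(v) = 4*v² (k(v) = (v + v)*(v + v) = (2*v)*(2*v) = 4*v²)
(A(d) + z)*(-81769 + k(-379)) = (672 + 212970)*(-81769 + 4*(-379)²) = 213642*(-81769 + 4*143641) = 213642*(-81769 + 574564) = 213642*492795 = 105281709390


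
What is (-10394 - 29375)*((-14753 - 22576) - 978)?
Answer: 1523431083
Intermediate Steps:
(-10394 - 29375)*((-14753 - 22576) - 978) = -39769*(-37329 - 978) = -39769*(-38307) = 1523431083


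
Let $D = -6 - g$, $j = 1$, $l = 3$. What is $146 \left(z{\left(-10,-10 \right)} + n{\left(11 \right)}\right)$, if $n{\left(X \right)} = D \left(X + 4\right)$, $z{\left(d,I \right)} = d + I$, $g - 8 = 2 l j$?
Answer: $-46720$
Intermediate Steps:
$g = 14$ ($g = 8 + 2 \cdot 3 \cdot 1 = 8 + 6 \cdot 1 = 8 + 6 = 14$)
$D = -20$ ($D = -6 - 14 = -20$)
$z{\left(d,I \right)} = I + d$
$n{\left(X \right)} = -80 - 20 X$ ($n{\left(X \right)} = - 20 \left(X + 4\right) = - 20 \left(4 + X\right) = -80 - 20 X$)
$146 \left(z{\left(-10,-10 \right)} + n{\left(11 \right)}\right) = 146 \left(\left(-10 - 10\right) - 300\right) = 146 \left(-20 - 300\right) = 146 \left(-320\right) = -46720$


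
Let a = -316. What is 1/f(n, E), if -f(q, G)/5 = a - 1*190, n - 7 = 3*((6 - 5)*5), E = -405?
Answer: 1/2530 ≈ 0.00039526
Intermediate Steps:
n = 22 (n = 7 + 3*((6 - 5)*5) = 7 + 3*(1*5) = 7 + 3*5 = 7 + 15 = 22)
f(q, G) = 2530 (f(q, G) = -5*(-316 - 1*190) = -5*(-316 - 190) = -5*(-506) = 2530)
1/f(n, E) = 1/2530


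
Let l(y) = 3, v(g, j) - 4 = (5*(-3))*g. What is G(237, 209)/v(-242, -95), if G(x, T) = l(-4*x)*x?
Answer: 9/46 ≈ 0.19565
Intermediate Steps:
v(g, j) = 4 - 15*g (v(g, j) = 4 + (5*(-3))*g = 4 - 15*g)
G(x, T) = 3*x
G(237, 209)/v(-242, -95) = (3*237)/(4 - 15*(-242)) = 711/(4 + 3630) = 711/3634 = 711*(1/3634) = 9/46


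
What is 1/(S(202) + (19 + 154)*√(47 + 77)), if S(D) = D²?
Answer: 10201/415313805 - 173*√31/830627610 ≈ 2.3403e-5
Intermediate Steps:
1/(S(202) + (19 + 154)*√(47 + 77)) = 1/(202² + (19 + 154)*√(47 + 77)) = 1/(40804 + 173*√124) = 1/(40804 + 173*(2*√31)) = 1/(40804 + 346*√31)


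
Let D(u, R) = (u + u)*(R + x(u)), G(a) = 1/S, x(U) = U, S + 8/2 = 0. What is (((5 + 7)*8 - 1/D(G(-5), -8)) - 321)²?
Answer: 55249489/1089 ≈ 50734.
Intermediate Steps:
S = -4 (S = -4 + 0 = -4)
G(a) = -¼ (G(a) = 1/(-4) = -¼)
D(u, R) = 2*u*(R + u) (D(u, R) = (u + u)*(R + u) = (2*u)*(R + u) = 2*u*(R + u))
(((5 + 7)*8 - 1/D(G(-5), -8)) - 321)² = (((5 + 7)*8 - 1/(2*(-¼)*(-8 - ¼))) - 321)² = ((12*8 - 1/(2*(-¼)*(-33/4))) - 321)² = ((96 - 1/33/8) - 321)² = ((96 - 1*8/33) - 321)² = ((96 - 8/33) - 321)² = (3160/33 - 321)² = (-7433/33)² = 55249489/1089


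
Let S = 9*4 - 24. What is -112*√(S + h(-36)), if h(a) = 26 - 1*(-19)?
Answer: -112*√57 ≈ -845.58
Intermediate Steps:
h(a) = 45 (h(a) = 26 + 19 = 45)
S = 12 (S = 36 - 24 = 12)
-112*√(S + h(-36)) = -112*√(12 + 45) = -112*√57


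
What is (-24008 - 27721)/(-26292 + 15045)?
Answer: 17243/3749 ≈ 4.5994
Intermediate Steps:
(-24008 - 27721)/(-26292 + 15045) = -51729/(-11247) = -51729*(-1/11247) = 17243/3749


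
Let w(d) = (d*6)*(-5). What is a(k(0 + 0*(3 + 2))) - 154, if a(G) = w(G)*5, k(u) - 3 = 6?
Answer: -1504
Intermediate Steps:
k(u) = 9 (k(u) = 3 + 6 = 9)
w(d) = -30*d (w(d) = (6*d)*(-5) = -30*d)
a(G) = -150*G (a(G) = -30*G*5 = -150*G)
a(k(0 + 0*(3 + 2))) - 154 = -150*9 - 154 = -1350 - 154 = -1504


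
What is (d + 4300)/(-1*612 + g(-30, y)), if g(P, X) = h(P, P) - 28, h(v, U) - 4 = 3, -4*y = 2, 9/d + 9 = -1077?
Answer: -1556597/229146 ≈ -6.7930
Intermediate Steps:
d = -3/362 (d = 9/(-9 - 1077) = 9/(-1086) = 9*(-1/1086) = -3/362 ≈ -0.0082873)
y = -1/2 (y = -1/4*2 = -1/2 ≈ -0.50000)
h(v, U) = 7 (h(v, U) = 4 + 3 = 7)
g(P, X) = -21 (g(P, X) = 7 - 28 = -21)
(d + 4300)/(-1*612 + g(-30, y)) = (-3/362 + 4300)/(-1*612 - 21) = 1556597/(362*(-612 - 21)) = (1556597/362)/(-633) = (1556597/362)*(-1/633) = -1556597/229146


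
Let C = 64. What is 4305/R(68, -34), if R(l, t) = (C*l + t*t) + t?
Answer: 615/782 ≈ 0.78644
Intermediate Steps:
R(l, t) = t + t² + 64*l (R(l, t) = (64*l + t*t) + t = (64*l + t²) + t = (t² + 64*l) + t = t + t² + 64*l)
4305/R(68, -34) = 4305/(-34 + (-34)² + 64*68) = 4305/(-34 + 1156 + 4352) = 4305/5474 = 4305*(1/5474) = 615/782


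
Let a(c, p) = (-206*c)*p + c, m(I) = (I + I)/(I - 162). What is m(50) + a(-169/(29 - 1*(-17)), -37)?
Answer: -18036593/644 ≈ -28007.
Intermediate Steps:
m(I) = 2*I/(-162 + I) (m(I) = (2*I)/(-162 + I) = 2*I/(-162 + I))
a(c, p) = c - 206*c*p (a(c, p) = -206*c*p + c = c - 206*c*p)
m(50) + a(-169/(29 - 1*(-17)), -37) = 2*50/(-162 + 50) + (-169/(29 - 1*(-17)))*(1 - 206*(-37)) = 2*50/(-112) + (-169/(29 + 17))*(1 + 7622) = 2*50*(-1/112) - 169/46*7623 = -25/28 - 169*1/46*7623 = -25/28 - 169/46*7623 = -25/28 - 1288287/46 = -18036593/644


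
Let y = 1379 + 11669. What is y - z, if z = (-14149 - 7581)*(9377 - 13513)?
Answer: -89862232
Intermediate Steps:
y = 13048
z = 89875280 (z = -21730*(-4136) = 89875280)
y - z = 13048 - 1*89875280 = 13048 - 89875280 = -89862232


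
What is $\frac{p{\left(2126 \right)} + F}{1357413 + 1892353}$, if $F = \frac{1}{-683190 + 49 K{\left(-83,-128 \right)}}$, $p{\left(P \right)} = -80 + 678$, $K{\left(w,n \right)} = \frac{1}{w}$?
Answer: $\frac{33909481679}{184277392822354} \approx 0.00018401$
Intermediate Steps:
$p{\left(P \right)} = 598$
$F = - \frac{83}{56704819}$ ($F = \frac{1}{-683190 + \frac{49}{-83}} = \frac{1}{-683190 + 49 \left(- \frac{1}{83}\right)} = \frac{1}{-683190 - \frac{49}{83}} = \frac{1}{- \frac{56704819}{83}} = - \frac{83}{56704819} \approx -1.4637 \cdot 10^{-6}$)
$\frac{p{\left(2126 \right)} + F}{1357413 + 1892353} = \frac{598 - \frac{83}{56704819}}{1357413 + 1892353} = \frac{33909481679}{56704819 \cdot 3249766} = \frac{33909481679}{56704819} \cdot \frac{1}{3249766} = \frac{33909481679}{184277392822354}$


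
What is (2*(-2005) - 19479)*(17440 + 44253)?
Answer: -1449106877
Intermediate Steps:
(2*(-2005) - 19479)*(17440 + 44253) = (-4010 - 19479)*61693 = -23489*61693 = -1449106877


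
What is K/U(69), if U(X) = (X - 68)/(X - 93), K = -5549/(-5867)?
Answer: -133176/5867 ≈ -22.699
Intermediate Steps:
K = 5549/5867 (K = -5549*(-1/5867) = 5549/5867 ≈ 0.94580)
U(X) = (-68 + X)/(-93 + X)
K/U(69) = 5549/(5867*(((-68 + 69)/(-93 + 69)))) = 5549/(5867*((1/(-24)))) = 5549/(5867*((-1/24*1))) = 5549/(5867*(-1/24)) = (5549/5867)*(-24) = -133176/5867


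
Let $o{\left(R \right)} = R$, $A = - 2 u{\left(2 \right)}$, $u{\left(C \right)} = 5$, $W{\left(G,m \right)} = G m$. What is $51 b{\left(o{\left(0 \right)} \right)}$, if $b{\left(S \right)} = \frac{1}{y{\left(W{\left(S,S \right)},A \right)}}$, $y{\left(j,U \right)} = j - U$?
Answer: $\frac{51}{10} \approx 5.1$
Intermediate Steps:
$A = -10$ ($A = \left(-2\right) 5 = -10$)
$b{\left(S \right)} = \frac{1}{10 + S^{2}}$ ($b{\left(S \right)} = \frac{1}{S S - -10} = \frac{1}{S^{2} + 10} = \frac{1}{10 + S^{2}}$)
$51 b{\left(o{\left(0 \right)} \right)} = \frac{51}{10 + 0^{2}} = \frac{51}{10 + 0} = \frac{51}{10}$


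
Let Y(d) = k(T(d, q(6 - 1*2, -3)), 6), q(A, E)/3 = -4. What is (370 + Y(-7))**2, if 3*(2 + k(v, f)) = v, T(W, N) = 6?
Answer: 136900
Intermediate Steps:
q(A, E) = -12 (q(A, E) = 3*(-4) = -12)
k(v, f) = -2 + v/3
Y(d) = 0 (Y(d) = -2 + (1/3)*6 = -2 + 2 = 0)
(370 + Y(-7))**2 = (370 + 0)**2 = 370**2 = 136900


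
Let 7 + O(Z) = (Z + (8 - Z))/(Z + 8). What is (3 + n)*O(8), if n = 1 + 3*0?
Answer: -26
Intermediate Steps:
O(Z) = -7 + 8/(8 + Z) (O(Z) = -7 + (Z + (8 - Z))/(Z + 8) = -7 + 8/(8 + Z))
n = 1 (n = 1 + 0 = 1)
(3 + n)*O(8) = (3 + 1)*((-48 - 7*8)/(8 + 8)) = 4*((-48 - 56)/16) = 4*((1/16)*(-104)) = 4*(-13/2) = -26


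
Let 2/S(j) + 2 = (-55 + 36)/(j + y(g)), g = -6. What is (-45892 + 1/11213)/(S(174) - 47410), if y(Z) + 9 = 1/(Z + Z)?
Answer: 1077030580535/1112678425217 ≈ 0.96796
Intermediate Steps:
y(Z) = -9 + 1/(2*Z) (y(Z) = -9 + 1/(Z + Z) = -9 + 1/(2*Z))
S(j) = 2/(-2 - 19/(-109/12 + j)) (S(j) = 2/(-2 + (-55 + 36)/(j + (-9 + (½)/(-6)))) = 2/(-2 - 19/(j + (-9 + (½)*(-⅙)))) = 2/(-2 - 19/(j + (-9 - 1/12))) = 2/(-2 - 19/(j - 109/12)) = 2/(-2 - 19/(-109/12 + j)))
(-45892 + 1/11213)/(S(174) - 47410) = (-45892 + 1/11213)/((109 - 12*174)/(5 + 12*174) - 47410) = (-45892 + 1/11213)/((109 - 2088)/(5 + 2088) - 47410) = -514586995/(11213*(-1979/2093 - 47410)) = -514586995/(11213*(-99231109/2093)) = -514586995/11213*(-2093/99231109) = 1077030580535/1112678425217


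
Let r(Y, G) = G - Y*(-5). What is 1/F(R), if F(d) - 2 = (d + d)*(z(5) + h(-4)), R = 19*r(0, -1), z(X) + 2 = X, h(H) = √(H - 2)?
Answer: I/(2*(-56*I + 19*√6)) ≈ -0.005281 + 0.0043889*I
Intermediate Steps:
h(H) = √(-2 + H)
r(Y, G) = G + 5*Y (r(Y, G) = G - (-5)*Y = G + 5*Y)
z(X) = -2 + X
R = -19 (R = 19*(-1 + 5*0) = 19*(-1 + 0) = 19*(-1) = -19)
F(d) = 2 + 2*d*(3 + I*√6) (F(d) = 2 + (d + d)*((-2 + 5) + √(-2 - 4)) = 2 + (2*d)*(3 + √(-6)) = 2 + (2*d)*(3 + I*√6) = 2 + 2*d*(3 + I*√6))
1/F(R) = 1/(2 + 6*(-19) + 2*I*(-19)*√6) = 1/(2 - 114 - 38*I*√6) = 1/(-112 - 38*I*√6)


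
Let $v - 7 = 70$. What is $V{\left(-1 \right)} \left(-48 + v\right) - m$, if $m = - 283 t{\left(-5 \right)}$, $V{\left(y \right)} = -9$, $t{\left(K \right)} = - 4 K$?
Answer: $5399$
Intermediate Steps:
$v = 77$ ($v = 7 + 70 = 77$)
$m = -5660$ ($m = - 283 \left(\left(-4\right) \left(-5\right)\right) = \left(-283\right) 20 = -5660$)
$V{\left(-1 \right)} \left(-48 + v\right) - m = - 9 \left(-48 + 77\right) - -5660 = \left(-9\right) 29 + 5660 = -261 + 5660 = 5399$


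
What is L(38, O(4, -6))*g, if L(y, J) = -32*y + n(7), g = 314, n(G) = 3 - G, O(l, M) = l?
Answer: -383080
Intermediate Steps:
L(y, J) = -4 - 32*y (L(y, J) = -32*y + (3 - 1*7) = -32*y + (3 - 7) = -32*y - 4 = -4 - 32*y)
L(38, O(4, -6))*g = (-4 - 32*38)*314 = (-4 - 1216)*314 = -1220*314 = -383080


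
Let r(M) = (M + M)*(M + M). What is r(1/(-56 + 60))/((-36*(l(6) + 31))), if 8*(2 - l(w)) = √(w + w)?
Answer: -11/52263 - √3/627156 ≈ -0.00021324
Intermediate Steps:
l(w) = 2 - √2*√w/8 (l(w) = 2 - √(w + w)/8 = 2 - √2*√w/8)
r(M) = 4*M² (r(M) = (2*M)*(2*M) = 4*M²)
r(1/(-56 + 60))/((-36*(l(6) + 31))) = (4*(1/(-56 + 60))²)/((-36*((2 - √2*√6/8) + 31))) = (4*(1/4)²)/((-36*((2 - √3/4) + 31))) = (4*(¼)²)/((-36*(33 - √3/4))) = (4*(1/16))/(-1188 + 9*√3) = 1/(4*(-1188 + 9*√3))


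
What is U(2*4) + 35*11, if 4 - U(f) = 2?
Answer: 387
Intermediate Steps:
U(f) = 2 (U(f) = 4 - 1*2 = 4 - 2 = 2)
U(2*4) + 35*11 = 2 + 35*11 = 2 + 385 = 387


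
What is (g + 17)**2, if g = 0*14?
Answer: 289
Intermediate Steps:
g = 0
(g + 17)**2 = (0 + 17)**2 = 17**2 = 289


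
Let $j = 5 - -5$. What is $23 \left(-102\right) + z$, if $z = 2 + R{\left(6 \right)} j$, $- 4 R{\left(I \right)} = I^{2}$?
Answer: $-2434$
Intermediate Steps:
$R{\left(I \right)} = - \frac{I^{2}}{4}$
$j = 10$ ($j = 5 + 5 = 10$)
$z = -88$ ($z = 2 + - \frac{6^{2}}{4} \cdot 10 = 2 + \left(- \frac{1}{4}\right) 36 \cdot 10 = 2 - 90 = -88$)
$23 \left(-102\right) + z = 23 \left(-102\right) - 88 = -2346 - 88 = -2434$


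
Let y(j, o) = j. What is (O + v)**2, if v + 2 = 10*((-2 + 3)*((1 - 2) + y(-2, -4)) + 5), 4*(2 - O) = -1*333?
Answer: 170569/16 ≈ 10661.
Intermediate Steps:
O = 341/4 (O = 2 - (-1)*333/4 = 2 - 1/4*(-333) = 2 + 333/4 = 341/4 ≈ 85.250)
v = 18 (v = -2 + 10*((-2 + 3)*((1 - 2) - 2) + 5) = -2 + 10*(1*(-1 - 2) + 5) = -2 + 10*(1*(-3) + 5) = -2 + 10*(-3 + 5) = -2 + 10*2 = -2 + 20 = 18)
(O + v)**2 = (341/4 + 18)**2 = (413/4)**2 = 170569/16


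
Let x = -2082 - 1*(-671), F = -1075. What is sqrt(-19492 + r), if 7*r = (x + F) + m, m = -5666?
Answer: 2*I*sqrt(253043)/7 ≈ 143.72*I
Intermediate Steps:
x = -1411 (x = -2082 + 671 = -1411)
r = -8152/7 (r = ((-1411 - 1075) - 5666)/7 = (-2486 - 5666)/7 = (1/7)*(-8152) = -8152/7 ≈ -1164.6)
sqrt(-19492 + r) = sqrt(-19492 - 8152/7) = sqrt(-144596/7) = 2*I*sqrt(253043)/7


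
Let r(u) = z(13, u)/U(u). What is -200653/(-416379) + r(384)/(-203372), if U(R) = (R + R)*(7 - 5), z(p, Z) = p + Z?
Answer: 6964410760057/14452024317952 ≈ 0.48190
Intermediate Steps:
z(p, Z) = Z + p
U(R) = 4*R (U(R) = (2*R)*2 = 4*R)
r(u) = (13 + u)/(4*u) (r(u) = (u + 13)/((4*u)) = (13 + u)*(1/(4*u)) = (13 + u)/(4*u))
-200653/(-416379) + r(384)/(-203372) = -200653/(-416379) + ((¼)*(13 + 384)/384)/(-203372) = -200653*(-1/416379) + ((¼)*(1/384)*397)*(-1/203372) = 200653/416379 + (397/1536)*(-1/203372) = 200653/416379 - 397/312379392 = 6964410760057/14452024317952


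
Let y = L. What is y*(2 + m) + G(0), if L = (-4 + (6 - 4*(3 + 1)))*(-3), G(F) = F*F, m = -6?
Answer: -168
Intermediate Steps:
G(F) = F**2
L = 42 (L = (-4 + (6 - 4*4))*(-3) = (-4 + (6 - 1*16))*(-3) = (-4 + (6 - 16))*(-3) = (-4 - 10)*(-3) = -14*(-3) = 42)
y = 42
y*(2 + m) + G(0) = 42*(2 - 6) + 0**2 = 42*(-4) + 0 = -168 + 0 = -168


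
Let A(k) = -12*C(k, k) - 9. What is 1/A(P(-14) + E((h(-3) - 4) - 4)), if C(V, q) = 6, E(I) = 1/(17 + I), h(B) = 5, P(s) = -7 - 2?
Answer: -1/81 ≈ -0.012346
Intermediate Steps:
P(s) = -9
A(k) = -81 (A(k) = -12*6 - 9 = -72 - 9 = -81)
1/A(P(-14) + E((h(-3) - 4) - 4)) = 1/(-81) = -1/81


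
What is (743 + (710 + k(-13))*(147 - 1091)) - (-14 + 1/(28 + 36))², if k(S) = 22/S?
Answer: -35574723853/53248 ≈ -6.6810e+5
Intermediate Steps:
(743 + (710 + k(-13))*(147 - 1091)) - (-14 + 1/(28 + 36))² = (743 + (710 + 22/(-13))*(147 - 1091)) - (-14 + 1/(28 + 36))² = (743 + (710 + 22*(-1/13))*(-944)) - (-14 + 1/64)² = (743 + (710 - 22/13)*(-944)) - (-14 + 1/64)² = (743 + (9208/13)*(-944)) - (-895/64)² = (743 - 8692352/13) - 1*801025/4096 = -8682693/13 - 801025/4096 = -35574723853/53248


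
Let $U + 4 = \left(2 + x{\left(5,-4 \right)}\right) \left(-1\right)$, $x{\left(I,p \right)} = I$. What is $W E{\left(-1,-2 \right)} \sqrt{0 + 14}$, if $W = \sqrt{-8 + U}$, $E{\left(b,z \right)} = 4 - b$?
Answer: $5 i \sqrt{266} \approx 81.547 i$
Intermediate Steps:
$U = -11$ ($U = -4 + \left(2 + 5\right) \left(-1\right) = -4 + 7 \left(-1\right) = -4 - 7 = -11$)
$W = i \sqrt{19}$ ($W = \sqrt{-8 - 11} = \sqrt{-19} = i \sqrt{19} \approx 4.3589 i$)
$W E{\left(-1,-2 \right)} \sqrt{0 + 14} = i \sqrt{19} \left(4 - -1\right) \sqrt{0 + 14} = i \sqrt{19} \left(4 + 1\right) \sqrt{14} = i \sqrt{19} \cdot 5 \sqrt{14} = 5 i \sqrt{19} \sqrt{14} = 5 i \sqrt{266}$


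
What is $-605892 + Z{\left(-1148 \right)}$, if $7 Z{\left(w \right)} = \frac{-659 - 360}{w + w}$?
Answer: $- \frac{9737895205}{16072} \approx -6.0589 \cdot 10^{5}$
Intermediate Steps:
$Z{\left(w \right)} = - \frac{1019}{14 w}$ ($Z{\left(w \right)} = \frac{\left(-659 - 360\right) \frac{1}{w + w}}{7} = \frac{\left(-1019\right) \frac{1}{2 w}}{7} = \frac{\left(- \frac{1019}{2}\right) \frac{1}{w}}{7} = - \frac{1019}{14 w}$)
$-605892 + Z{\left(-1148 \right)} = -605892 - \frac{1019}{14 \left(-1148\right)} = -605892 - - \frac{1019}{16072} = -605892 + \frac{1019}{16072} = - \frac{9737895205}{16072}$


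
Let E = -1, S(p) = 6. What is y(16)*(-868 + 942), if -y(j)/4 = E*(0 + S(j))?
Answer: 1776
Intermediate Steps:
y(j) = 24 (y(j) = -(-4)*(0 + 6) = -(-4)*6 = -4*(-6) = 24)
y(16)*(-868 + 942) = 24*(-868 + 942) = 24*74 = 1776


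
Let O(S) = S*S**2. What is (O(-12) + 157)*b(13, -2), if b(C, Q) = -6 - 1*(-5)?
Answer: 1571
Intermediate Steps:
b(C, Q) = -1 (b(C, Q) = -6 + 5 = -1)
O(S) = S**3
(O(-12) + 157)*b(13, -2) = ((-12)**3 + 157)*(-1) = (-1728 + 157)*(-1) = -1571*(-1) = 1571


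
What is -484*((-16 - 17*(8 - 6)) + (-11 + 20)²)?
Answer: -15004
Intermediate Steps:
-484*((-16 - 17*(8 - 6)) + (-11 + 20)²) = -484*((-16 - 17*2) + 9²) = -484*((-16 - 34) + 81) = -484*(-50 + 81) = -484*31 = -15004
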